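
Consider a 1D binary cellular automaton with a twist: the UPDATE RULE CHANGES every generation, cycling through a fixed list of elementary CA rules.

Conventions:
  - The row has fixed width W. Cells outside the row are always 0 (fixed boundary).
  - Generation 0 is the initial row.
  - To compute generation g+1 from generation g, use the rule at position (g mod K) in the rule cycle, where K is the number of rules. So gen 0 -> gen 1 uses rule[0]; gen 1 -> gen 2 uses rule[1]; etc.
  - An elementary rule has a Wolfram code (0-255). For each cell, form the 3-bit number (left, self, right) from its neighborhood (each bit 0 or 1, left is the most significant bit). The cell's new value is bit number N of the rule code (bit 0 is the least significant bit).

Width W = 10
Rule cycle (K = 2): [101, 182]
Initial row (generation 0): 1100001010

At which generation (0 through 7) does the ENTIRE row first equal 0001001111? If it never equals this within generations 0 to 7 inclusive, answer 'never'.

Answer: 6

Derivation:
Gen 0: 1100001010
Gen 1 (rule 101): 0101101110
Gen 2 (rule 182): 1110010101
Gen 3 (rule 101): 0010011111
Gen 4 (rule 182): 0111101110
Gen 5 (rule 101): 0000110010
Gen 6 (rule 182): 0001001111
Gen 7 (rule 101): 1101000001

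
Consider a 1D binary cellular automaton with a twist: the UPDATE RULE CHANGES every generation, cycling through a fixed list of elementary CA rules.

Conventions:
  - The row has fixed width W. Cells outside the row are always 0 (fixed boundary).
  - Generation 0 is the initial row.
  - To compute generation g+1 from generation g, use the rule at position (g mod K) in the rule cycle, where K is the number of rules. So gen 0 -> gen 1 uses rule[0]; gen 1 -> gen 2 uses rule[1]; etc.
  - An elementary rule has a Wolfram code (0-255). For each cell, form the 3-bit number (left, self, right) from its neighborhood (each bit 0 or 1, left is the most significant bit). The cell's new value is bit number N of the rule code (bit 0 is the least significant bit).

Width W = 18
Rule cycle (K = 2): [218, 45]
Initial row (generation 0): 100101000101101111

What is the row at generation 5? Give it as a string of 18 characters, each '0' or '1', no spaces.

Gen 0: 100101000101101111
Gen 1 (rule 218): 011000101001101111
Gen 2 (rule 45): 010010111001011000
Gen 3 (rule 218): 101100111110011100
Gen 4 (rule 45): 111000100000010001
Gen 5 (rule 218): 111101010000101010

Answer: 111101010000101010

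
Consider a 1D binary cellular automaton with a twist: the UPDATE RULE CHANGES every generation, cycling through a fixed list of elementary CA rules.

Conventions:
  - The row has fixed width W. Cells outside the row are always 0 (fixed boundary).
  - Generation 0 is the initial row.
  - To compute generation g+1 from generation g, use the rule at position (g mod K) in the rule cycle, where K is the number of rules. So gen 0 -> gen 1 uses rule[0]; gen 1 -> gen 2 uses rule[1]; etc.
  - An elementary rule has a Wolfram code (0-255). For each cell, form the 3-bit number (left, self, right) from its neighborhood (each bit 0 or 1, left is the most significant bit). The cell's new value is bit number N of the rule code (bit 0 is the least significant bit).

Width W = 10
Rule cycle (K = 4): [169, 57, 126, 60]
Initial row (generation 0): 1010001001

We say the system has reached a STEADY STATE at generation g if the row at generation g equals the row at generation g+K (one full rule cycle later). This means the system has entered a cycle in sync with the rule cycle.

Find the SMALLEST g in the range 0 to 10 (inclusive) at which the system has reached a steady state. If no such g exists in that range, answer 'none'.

Gen 0: 1010001001
Gen 1 (rule 169): 0100100000
Gen 2 (rule 57): 0010011111
Gen 3 (rule 126): 0111110001
Gen 4 (rule 60): 0100001001
Gen 5 (rule 169): 0001100000
Gen 6 (rule 57): 1101011111
Gen 7 (rule 126): 1111110001
Gen 8 (rule 60): 1000001001
Gen 9 (rule 169): 0011100000
Gen 10 (rule 57): 1010011111
Gen 11 (rule 126): 1111110001
Gen 12 (rule 60): 1000001001
Gen 13 (rule 169): 0011100000
Gen 14 (rule 57): 1010011111

Answer: 7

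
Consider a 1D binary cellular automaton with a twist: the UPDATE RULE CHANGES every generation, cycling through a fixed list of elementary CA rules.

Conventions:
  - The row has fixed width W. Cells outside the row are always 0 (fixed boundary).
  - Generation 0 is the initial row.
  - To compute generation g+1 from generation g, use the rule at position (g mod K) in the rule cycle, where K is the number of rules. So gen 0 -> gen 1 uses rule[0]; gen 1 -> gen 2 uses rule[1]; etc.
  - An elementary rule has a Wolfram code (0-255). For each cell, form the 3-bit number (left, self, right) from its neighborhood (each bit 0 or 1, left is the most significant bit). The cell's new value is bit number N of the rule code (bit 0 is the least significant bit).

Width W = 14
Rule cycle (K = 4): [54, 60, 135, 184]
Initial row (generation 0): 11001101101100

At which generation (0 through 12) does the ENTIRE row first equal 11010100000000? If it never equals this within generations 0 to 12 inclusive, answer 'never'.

Gen 0: 11001101101100
Gen 1 (rule 54): 00110010010010
Gen 2 (rule 60): 00101011011011
Gen 3 (rule 135): 11101000000000
Gen 4 (rule 184): 11010100000000
Gen 5 (rule 54): 00111110000000
Gen 6 (rule 60): 00100001000000
Gen 7 (rule 135): 11101111011111
Gen 8 (rule 184): 11011110111110
Gen 9 (rule 54): 00100001000001
Gen 10 (rule 60): 00110001100001
Gen 11 (rule 135): 11000110001111
Gen 12 (rule 184): 10100101001110

Answer: 4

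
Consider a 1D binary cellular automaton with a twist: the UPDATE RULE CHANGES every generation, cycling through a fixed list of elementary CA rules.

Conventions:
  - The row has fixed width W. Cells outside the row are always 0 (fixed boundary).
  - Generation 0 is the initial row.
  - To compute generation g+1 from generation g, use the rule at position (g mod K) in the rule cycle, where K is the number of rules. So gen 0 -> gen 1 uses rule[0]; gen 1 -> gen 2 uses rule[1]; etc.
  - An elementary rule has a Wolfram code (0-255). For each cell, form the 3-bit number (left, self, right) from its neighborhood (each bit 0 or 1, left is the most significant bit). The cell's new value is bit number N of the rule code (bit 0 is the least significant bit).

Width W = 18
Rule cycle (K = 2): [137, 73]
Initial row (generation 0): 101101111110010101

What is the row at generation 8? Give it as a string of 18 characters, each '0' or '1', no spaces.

Answer: 100000000110000000

Derivation:
Gen 0: 101101111110010101
Gen 1 (rule 137): 001001111100000000
Gen 2 (rule 73): 100001000101111111
Gen 3 (rule 137): 001100010001111110
Gen 4 (rule 73): 101101000101000010
Gen 5 (rule 137): 001000010000011000
Gen 6 (rule 73): 100011000111011011
Gen 7 (rule 137): 001010010110010010
Gen 8 (rule 73): 100000000110000000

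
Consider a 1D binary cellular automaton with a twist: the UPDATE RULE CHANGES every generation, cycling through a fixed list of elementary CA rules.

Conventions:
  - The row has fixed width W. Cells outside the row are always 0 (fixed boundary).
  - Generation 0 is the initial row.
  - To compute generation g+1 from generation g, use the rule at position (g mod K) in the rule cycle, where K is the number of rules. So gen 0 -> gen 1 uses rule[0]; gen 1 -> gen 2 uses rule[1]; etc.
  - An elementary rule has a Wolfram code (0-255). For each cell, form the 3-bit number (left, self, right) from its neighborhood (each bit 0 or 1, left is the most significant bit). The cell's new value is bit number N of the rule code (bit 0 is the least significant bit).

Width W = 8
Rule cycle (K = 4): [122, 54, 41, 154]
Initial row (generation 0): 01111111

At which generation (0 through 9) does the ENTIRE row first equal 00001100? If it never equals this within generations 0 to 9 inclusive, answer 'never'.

Gen 0: 01111111
Gen 1 (rule 122): 11000001
Gen 2 (rule 54): 00100011
Gen 3 (rule 41): 10001010
Gen 4 (rule 154): 01010001
Gen 5 (rule 122): 10101010
Gen 6 (rule 54): 11111111
Gen 7 (rule 41): 10000000
Gen 8 (rule 154): 01000000
Gen 9 (rule 122): 10100000

Answer: never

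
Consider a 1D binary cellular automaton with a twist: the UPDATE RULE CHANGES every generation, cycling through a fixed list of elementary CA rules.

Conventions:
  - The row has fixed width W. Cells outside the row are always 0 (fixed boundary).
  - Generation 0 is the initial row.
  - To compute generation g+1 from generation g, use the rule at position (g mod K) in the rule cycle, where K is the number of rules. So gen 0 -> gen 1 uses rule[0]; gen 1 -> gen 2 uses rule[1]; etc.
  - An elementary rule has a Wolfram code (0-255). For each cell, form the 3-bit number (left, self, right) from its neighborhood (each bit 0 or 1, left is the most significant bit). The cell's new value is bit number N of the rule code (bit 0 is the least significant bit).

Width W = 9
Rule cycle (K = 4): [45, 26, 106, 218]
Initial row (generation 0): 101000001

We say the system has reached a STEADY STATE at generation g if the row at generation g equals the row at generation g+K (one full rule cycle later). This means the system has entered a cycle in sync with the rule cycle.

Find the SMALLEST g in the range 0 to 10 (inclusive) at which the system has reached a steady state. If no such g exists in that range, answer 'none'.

Gen 0: 101000001
Gen 1 (rule 45): 111011101
Gen 2 (rule 26): 100010000
Gen 3 (rule 106): 000100000
Gen 4 (rule 218): 001010000
Gen 5 (rule 45): 101110111
Gen 6 (rule 26): 001000100
Gen 7 (rule 106): 010001000
Gen 8 (rule 218): 101010100
Gen 9 (rule 45): 111111101
Gen 10 (rule 26): 100000000
Gen 11 (rule 106): 000000000
Gen 12 (rule 218): 000000000
Gen 13 (rule 45): 111111111
Gen 14 (rule 26): 100000000

Answer: 10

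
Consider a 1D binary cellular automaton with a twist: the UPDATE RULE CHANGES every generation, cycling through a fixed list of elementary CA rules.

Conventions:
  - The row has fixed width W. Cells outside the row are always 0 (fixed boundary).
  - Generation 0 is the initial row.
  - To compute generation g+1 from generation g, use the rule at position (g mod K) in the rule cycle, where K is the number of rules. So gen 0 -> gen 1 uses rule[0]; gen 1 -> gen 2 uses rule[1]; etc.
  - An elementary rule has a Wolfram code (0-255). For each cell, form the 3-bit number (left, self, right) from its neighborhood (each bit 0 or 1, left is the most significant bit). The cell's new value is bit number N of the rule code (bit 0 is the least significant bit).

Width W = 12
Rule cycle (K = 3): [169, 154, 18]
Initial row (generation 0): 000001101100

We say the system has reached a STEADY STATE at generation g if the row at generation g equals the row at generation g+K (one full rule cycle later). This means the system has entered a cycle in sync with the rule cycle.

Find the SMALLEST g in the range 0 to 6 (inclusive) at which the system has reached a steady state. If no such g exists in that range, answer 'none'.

Answer: 3

Derivation:
Gen 0: 000001101100
Gen 1 (rule 169): 111101011001
Gen 2 (rule 154): 111000010110
Gen 3 (rule 18): 000100100001
Gen 4 (rule 169): 110000001100
Gen 5 (rule 154): 101000011010
Gen 6 (rule 18): 000100100001
Gen 7 (rule 169): 110000001100
Gen 8 (rule 154): 101000011010
Gen 9 (rule 18): 000100100001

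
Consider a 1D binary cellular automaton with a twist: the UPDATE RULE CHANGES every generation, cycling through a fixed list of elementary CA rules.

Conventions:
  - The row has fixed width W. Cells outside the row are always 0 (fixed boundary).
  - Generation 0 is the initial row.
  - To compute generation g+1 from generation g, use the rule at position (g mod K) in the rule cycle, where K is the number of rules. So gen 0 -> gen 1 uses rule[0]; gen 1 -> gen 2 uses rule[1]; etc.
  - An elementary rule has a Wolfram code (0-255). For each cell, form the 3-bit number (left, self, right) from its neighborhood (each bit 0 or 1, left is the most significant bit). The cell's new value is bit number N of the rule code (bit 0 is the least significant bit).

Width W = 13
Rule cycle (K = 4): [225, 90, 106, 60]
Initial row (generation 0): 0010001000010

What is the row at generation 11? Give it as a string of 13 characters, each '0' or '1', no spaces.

Answer: 0111111001110

Derivation:
Gen 0: 0010001000010
Gen 1 (rule 225): 1000100011000
Gen 2 (rule 90): 0101010111100
Gen 3 (rule 106): 1010101100100
Gen 4 (rule 60): 1111111010110
Gen 5 (rule 225): 0111111101010
Gen 6 (rule 90): 1100000100001
Gen 7 (rule 106): 1100001000010
Gen 8 (rule 60): 1010001100011
Gen 9 (rule 225): 0100100101001
Gen 10 (rule 90): 1011011000110
Gen 11 (rule 106): 0111111001110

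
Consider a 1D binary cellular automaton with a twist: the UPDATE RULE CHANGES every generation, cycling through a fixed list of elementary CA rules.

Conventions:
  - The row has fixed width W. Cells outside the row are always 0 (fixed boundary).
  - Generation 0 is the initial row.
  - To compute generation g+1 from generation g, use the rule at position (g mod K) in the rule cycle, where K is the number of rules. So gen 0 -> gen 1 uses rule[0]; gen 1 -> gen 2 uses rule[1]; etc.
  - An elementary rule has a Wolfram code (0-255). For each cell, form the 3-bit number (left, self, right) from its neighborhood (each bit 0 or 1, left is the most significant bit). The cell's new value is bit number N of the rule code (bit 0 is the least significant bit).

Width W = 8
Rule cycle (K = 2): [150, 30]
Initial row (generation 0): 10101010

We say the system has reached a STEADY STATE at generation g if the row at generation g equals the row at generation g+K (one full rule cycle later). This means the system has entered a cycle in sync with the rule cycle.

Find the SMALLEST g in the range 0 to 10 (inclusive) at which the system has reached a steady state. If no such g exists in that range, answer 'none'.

Answer: 0

Derivation:
Gen 0: 10101010
Gen 1 (rule 150): 10101011
Gen 2 (rule 30): 10101010
Gen 3 (rule 150): 10101011
Gen 4 (rule 30): 10101010
Gen 5 (rule 150): 10101011
Gen 6 (rule 30): 10101010
Gen 7 (rule 150): 10101011
Gen 8 (rule 30): 10101010
Gen 9 (rule 150): 10101011
Gen 10 (rule 30): 10101010
Gen 11 (rule 150): 10101011
Gen 12 (rule 30): 10101010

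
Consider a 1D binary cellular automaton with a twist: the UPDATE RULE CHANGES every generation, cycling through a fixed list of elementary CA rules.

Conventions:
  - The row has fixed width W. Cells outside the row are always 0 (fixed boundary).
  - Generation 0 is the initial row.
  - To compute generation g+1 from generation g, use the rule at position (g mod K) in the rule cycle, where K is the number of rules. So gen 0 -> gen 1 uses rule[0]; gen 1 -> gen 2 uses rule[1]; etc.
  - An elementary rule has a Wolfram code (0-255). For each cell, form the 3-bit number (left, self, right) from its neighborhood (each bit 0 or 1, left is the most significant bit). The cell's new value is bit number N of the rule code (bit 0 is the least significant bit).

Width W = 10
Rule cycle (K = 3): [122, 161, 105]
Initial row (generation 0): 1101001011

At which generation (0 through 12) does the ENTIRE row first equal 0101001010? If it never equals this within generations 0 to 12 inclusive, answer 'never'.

Gen 0: 1101001011
Gen 1 (rule 122): 1110110111
Gen 2 (rule 161): 0101001010
Gen 3 (rule 105): 0010000100
Gen 4 (rule 122): 0101001010
Gen 5 (rule 161): 0010000100
Gen 6 (rule 105): 1000110001
Gen 7 (rule 122): 0101111010
Gen 8 (rule 161): 0010110100
Gen 9 (rule 105): 1001111001
Gen 10 (rule 122): 0111001110
Gen 11 (rule 161): 0010000100
Gen 12 (rule 105): 1000110001

Answer: 2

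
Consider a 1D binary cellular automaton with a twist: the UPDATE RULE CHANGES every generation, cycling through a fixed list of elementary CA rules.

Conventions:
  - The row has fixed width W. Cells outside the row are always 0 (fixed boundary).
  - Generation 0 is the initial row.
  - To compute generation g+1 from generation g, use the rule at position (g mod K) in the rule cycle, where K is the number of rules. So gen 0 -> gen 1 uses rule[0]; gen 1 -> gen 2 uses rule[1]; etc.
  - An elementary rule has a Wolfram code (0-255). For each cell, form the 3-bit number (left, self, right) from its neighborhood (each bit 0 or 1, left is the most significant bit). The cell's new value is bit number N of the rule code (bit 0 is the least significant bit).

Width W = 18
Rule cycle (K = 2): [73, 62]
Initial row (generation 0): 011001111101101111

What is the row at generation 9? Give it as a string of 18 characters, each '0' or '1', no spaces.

Gen 0: 011001111101101111
Gen 1 (rule 73): 011001000101101001
Gen 2 (rule 62): 110111101111011111
Gen 3 (rule 73): 110100101001010001
Gen 4 (rule 62): 101111111111111011
Gen 5 (rule 73): 001000000000001011
Gen 6 (rule 62): 011100000000011110
Gen 7 (rule 73): 010101111111010010
Gen 8 (rule 62): 111111000000111111
Gen 9 (rule 73): 100001011110100001

Answer: 100001011110100001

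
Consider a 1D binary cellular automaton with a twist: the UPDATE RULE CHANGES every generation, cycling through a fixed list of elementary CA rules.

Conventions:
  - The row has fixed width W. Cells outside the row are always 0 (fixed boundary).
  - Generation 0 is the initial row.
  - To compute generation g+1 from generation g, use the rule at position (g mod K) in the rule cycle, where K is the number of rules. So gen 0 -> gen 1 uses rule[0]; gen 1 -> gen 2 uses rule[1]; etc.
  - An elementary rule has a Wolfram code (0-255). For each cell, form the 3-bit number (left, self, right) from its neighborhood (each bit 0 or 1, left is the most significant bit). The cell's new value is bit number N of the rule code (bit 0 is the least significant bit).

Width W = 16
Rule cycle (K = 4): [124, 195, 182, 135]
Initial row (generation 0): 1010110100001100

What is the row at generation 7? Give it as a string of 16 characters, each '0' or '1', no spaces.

Answer: 1110111111011110

Derivation:
Gen 0: 1010110100001100
Gen 1 (rule 124): 1111111110001110
Gen 2 (rule 195): 0111111110110110
Gen 3 (rule 182): 1011111101001001
Gen 4 (rule 135): 1001111001011011
Gen 5 (rule 124): 1101001101111111
Gen 6 (rule 195): 0100010100111111
Gen 7 (rule 182): 1110111111011110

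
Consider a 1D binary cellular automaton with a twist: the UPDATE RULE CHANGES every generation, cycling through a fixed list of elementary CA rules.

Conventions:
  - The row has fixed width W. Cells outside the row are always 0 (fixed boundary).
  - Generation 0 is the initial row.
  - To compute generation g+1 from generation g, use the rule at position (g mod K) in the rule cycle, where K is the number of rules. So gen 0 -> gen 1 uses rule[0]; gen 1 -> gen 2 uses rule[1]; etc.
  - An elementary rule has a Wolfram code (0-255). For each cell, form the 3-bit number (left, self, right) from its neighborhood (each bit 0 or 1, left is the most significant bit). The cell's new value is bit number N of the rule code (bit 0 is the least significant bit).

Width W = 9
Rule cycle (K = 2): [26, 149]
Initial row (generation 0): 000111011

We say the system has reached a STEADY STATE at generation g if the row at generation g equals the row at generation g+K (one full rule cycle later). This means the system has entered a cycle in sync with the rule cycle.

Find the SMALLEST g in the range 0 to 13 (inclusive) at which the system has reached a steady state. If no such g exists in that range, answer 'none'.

Answer: 8

Derivation:
Gen 0: 000111011
Gen 1 (rule 26): 001100010
Gen 2 (rule 149): 100011011
Gen 3 (rule 26): 010110010
Gen 4 (rule 149): 010001011
Gen 5 (rule 26): 101010010
Gen 6 (rule 149): 101011011
Gen 7 (rule 26): 000010010
Gen 8 (rule 149): 111011011
Gen 9 (rule 26): 100010010
Gen 10 (rule 149): 111011011
Gen 11 (rule 26): 100010010
Gen 12 (rule 149): 111011011
Gen 13 (rule 26): 100010010
Gen 14 (rule 149): 111011011
Gen 15 (rule 26): 100010010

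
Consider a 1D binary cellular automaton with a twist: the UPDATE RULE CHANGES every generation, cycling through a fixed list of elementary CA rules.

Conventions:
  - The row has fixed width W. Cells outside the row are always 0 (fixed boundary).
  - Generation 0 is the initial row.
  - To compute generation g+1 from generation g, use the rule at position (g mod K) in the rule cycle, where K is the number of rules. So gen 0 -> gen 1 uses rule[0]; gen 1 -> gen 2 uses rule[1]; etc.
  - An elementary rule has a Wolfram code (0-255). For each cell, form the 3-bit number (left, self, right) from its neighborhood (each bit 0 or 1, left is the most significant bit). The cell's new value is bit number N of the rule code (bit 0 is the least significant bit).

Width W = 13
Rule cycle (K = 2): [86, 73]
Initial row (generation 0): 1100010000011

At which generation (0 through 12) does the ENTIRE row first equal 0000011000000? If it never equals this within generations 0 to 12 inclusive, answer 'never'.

Answer: 7

Derivation:
Gen 0: 1100010000011
Gen 1 (rule 86): 0110111000101
Gen 2 (rule 73): 0110101010000
Gen 3 (rule 86): 1010101011000
Gen 4 (rule 73): 0000000011011
Gen 5 (rule 86): 0000000101001
Gen 6 (rule 73): 1111110000000
Gen 7 (rule 86): 0000011000000
Gen 8 (rule 73): 1111011011111
Gen 9 (rule 86): 0001001000001
Gen 10 (rule 73): 1100000011100
Gen 11 (rule 86): 0110000100110
Gen 12 (rule 73): 0110110000110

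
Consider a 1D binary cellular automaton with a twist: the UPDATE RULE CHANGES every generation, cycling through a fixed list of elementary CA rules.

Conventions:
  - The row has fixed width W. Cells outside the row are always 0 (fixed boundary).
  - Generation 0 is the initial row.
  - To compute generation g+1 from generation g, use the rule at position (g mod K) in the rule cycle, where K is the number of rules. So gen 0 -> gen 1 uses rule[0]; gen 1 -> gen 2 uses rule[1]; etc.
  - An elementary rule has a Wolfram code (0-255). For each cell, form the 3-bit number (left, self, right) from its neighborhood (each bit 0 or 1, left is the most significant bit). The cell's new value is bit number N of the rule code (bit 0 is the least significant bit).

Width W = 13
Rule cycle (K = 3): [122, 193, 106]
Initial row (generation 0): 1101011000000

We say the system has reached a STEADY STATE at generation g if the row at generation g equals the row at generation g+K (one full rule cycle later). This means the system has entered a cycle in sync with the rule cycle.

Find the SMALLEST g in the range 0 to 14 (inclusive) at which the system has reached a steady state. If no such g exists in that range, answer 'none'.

Answer: none

Derivation:
Gen 0: 1101011000000
Gen 1 (rule 122): 1110111100000
Gen 2 (rule 193): 0110011101111
Gen 3 (rule 106): 1110110111001
Gen 4 (rule 122): 1011111101110
Gen 5 (rule 193): 0001111100110
Gen 6 (rule 106): 0011000101110
Gen 7 (rule 122): 0111101011011
Gen 8 (rule 193): 0011100001001
Gen 9 (rule 106): 0110100010010
Gen 10 (rule 122): 1111010101101
Gen 11 (rule 193): 0111000000100
Gen 12 (rule 106): 1101000001000
Gen 13 (rule 122): 1110100010100
Gen 14 (rule 193): 0110001000001
Gen 15 (rule 106): 1110010000010
Gen 16 (rule 122): 1011101000101
Gen 17 (rule 193): 0001100010000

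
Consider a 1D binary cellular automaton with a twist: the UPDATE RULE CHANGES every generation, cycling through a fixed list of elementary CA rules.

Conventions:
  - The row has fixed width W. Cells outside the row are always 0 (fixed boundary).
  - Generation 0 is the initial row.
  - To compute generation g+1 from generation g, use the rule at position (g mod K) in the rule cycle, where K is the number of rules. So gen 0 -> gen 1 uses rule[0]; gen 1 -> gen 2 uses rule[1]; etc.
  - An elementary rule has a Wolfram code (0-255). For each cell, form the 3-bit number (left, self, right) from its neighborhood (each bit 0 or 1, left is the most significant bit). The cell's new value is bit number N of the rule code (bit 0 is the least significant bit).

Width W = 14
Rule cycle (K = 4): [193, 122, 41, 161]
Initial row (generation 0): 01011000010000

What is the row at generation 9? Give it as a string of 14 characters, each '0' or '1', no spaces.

Gen 0: 01011000010000
Gen 1 (rule 193): 00001011000111
Gen 2 (rule 122): 00010111101101
Gen 3 (rule 41): 11001100011010
Gen 4 (rule 161): 00000001000100
Gen 5 (rule 193): 11111100010001
Gen 6 (rule 122): 10000110101010
Gen 7 (rule 41): 00110101010100
Gen 8 (rule 161): 10001010101001
Gen 9 (rule 193): 00100000000000

Answer: 00100000000000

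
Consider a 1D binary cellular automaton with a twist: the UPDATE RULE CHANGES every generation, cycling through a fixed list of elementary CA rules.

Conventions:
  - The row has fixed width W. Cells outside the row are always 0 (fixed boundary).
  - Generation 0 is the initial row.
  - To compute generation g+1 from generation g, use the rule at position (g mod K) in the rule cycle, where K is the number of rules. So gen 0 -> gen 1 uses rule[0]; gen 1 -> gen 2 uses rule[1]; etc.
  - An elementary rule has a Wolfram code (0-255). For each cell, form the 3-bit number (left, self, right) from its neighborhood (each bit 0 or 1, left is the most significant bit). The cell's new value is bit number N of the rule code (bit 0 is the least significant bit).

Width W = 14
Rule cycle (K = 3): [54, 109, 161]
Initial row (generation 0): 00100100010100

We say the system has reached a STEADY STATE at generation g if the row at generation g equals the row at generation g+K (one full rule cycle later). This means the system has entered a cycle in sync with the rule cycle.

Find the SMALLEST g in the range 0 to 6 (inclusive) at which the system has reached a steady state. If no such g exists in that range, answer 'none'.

Gen 0: 00100100010100
Gen 1 (rule 54): 01111110111110
Gen 2 (rule 109): 01000011100010
Gen 3 (rule 161): 00011001001000
Gen 4 (rule 54): 00100111111100
Gen 5 (rule 109): 10100100000101
Gen 6 (rule 161): 01000001110010
Gen 7 (rule 54): 11100010001111
Gen 8 (rule 109): 10101010101001
Gen 9 (rule 161): 01010101010000

Answer: none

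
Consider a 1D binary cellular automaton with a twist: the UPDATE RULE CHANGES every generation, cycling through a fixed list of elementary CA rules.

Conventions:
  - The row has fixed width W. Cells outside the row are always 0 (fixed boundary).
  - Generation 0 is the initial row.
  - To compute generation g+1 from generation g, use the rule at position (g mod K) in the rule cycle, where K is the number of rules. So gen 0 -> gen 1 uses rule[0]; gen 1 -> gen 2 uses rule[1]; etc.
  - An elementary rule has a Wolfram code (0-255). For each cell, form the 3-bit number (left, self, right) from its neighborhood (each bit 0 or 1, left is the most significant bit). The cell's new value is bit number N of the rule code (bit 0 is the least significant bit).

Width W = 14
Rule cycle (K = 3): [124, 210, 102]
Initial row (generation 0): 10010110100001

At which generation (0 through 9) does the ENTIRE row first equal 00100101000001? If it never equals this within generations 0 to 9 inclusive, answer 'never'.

Gen 0: 10010110100001
Gen 1 (rule 124): 11011111110001
Gen 2 (rule 210): 01001111111010
Gen 3 (rule 102): 11010000001110
Gen 4 (rule 124): 11111000001011
Gen 5 (rule 210): 01111100010001
Gen 6 (rule 102): 10000100110011
Gen 7 (rule 124): 11000110111011
Gen 8 (rule 210): 01101010011001
Gen 9 (rule 102): 10111110101011

Answer: never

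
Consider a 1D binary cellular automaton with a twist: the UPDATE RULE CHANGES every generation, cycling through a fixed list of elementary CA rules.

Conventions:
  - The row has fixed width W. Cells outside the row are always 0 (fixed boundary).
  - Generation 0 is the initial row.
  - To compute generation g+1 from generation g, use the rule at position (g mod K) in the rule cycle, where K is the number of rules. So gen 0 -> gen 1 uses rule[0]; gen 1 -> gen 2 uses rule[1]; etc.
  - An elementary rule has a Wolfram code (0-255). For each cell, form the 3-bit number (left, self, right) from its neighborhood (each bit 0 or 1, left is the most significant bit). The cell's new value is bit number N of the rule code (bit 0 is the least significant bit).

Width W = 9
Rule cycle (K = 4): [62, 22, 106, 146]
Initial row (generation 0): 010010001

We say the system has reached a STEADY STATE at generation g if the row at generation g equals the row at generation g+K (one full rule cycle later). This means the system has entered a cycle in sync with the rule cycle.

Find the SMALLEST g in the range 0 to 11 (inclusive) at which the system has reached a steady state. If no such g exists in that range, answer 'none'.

Gen 0: 010010001
Gen 1 (rule 62): 111111011
Gen 2 (rule 22): 000000000
Gen 3 (rule 106): 000000000
Gen 4 (rule 146): 000000000
Gen 5 (rule 62): 000000000
Gen 6 (rule 22): 000000000
Gen 7 (rule 106): 000000000
Gen 8 (rule 146): 000000000
Gen 9 (rule 62): 000000000
Gen 10 (rule 22): 000000000
Gen 11 (rule 106): 000000000
Gen 12 (rule 146): 000000000
Gen 13 (rule 62): 000000000
Gen 14 (rule 22): 000000000
Gen 15 (rule 106): 000000000

Answer: 2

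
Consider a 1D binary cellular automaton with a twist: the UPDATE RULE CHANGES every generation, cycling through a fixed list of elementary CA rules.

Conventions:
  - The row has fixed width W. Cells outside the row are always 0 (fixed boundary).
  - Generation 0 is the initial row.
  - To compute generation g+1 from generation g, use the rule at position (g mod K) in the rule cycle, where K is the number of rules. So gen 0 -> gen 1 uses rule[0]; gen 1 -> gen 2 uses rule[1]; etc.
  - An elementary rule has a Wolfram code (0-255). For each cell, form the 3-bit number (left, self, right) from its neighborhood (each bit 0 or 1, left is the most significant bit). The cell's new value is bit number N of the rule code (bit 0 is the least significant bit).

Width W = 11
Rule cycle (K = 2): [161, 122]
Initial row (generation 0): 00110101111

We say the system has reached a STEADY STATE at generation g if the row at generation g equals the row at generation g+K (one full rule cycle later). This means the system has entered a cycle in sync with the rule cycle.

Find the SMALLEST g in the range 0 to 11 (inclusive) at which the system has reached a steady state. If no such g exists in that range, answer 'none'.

Gen 0: 00110101111
Gen 1 (rule 161): 10001010110
Gen 2 (rule 122): 01010101111
Gen 3 (rule 161): 00101010110
Gen 4 (rule 122): 01010101111
Gen 5 (rule 161): 00101010110
Gen 6 (rule 122): 01010101111
Gen 7 (rule 161): 00101010110
Gen 8 (rule 122): 01010101111
Gen 9 (rule 161): 00101010110
Gen 10 (rule 122): 01010101111
Gen 11 (rule 161): 00101010110
Gen 12 (rule 122): 01010101111
Gen 13 (rule 161): 00101010110

Answer: 2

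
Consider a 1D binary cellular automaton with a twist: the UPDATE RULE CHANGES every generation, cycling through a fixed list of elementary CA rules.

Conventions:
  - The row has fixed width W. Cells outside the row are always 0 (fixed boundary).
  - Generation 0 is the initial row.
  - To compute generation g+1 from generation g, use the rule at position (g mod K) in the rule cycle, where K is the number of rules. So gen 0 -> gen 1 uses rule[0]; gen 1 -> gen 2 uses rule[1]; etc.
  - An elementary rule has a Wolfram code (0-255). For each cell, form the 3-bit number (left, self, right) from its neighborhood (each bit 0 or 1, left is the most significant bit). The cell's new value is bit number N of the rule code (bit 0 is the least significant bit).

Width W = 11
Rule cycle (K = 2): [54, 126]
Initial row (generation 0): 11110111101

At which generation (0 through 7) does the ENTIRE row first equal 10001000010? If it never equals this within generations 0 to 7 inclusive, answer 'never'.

Gen 0: 11110111101
Gen 1 (rule 54): 00001000011
Gen 2 (rule 126): 00011100111
Gen 3 (rule 54): 00100011000
Gen 4 (rule 126): 01110111100
Gen 5 (rule 54): 10001000010
Gen 6 (rule 126): 11011100111
Gen 7 (rule 54): 00100011000

Answer: 5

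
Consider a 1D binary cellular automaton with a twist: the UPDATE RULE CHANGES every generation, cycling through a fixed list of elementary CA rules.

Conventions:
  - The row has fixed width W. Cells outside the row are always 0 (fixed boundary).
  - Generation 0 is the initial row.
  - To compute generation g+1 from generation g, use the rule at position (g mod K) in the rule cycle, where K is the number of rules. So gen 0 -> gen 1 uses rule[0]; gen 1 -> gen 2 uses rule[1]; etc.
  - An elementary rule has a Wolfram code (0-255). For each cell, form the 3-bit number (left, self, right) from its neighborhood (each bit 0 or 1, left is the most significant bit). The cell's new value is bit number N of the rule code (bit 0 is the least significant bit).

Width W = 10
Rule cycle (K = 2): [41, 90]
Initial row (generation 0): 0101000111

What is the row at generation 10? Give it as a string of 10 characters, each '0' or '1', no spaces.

Gen 0: 0101000111
Gen 1 (rule 41): 0010010100
Gen 2 (rule 90): 0101100010
Gen 3 (rule 41): 0011001000
Gen 4 (rule 90): 0111110100
Gen 5 (rule 41): 0100001001
Gen 6 (rule 90): 1010010110
Gen 7 (rule 41): 0100001100
Gen 8 (rule 90): 1010011110
Gen 9 (rule 41): 0100010000
Gen 10 (rule 90): 1010101000

Answer: 1010101000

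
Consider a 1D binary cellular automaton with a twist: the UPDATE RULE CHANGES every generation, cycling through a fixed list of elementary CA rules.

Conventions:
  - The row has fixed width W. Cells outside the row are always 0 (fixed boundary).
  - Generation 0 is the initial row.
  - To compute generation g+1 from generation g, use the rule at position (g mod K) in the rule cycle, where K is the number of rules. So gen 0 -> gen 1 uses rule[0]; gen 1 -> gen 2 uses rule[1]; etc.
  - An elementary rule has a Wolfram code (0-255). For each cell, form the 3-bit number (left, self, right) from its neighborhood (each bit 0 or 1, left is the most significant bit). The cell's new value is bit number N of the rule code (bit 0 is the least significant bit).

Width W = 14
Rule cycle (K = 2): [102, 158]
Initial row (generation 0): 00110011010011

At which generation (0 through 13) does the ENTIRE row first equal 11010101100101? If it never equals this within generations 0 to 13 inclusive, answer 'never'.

Gen 0: 00110011010011
Gen 1 (rule 102): 01010101110101
Gen 2 (rule 158): 11010101100101
Gen 3 (rule 102): 01111110101111
Gen 4 (rule 158): 11111100101110
Gen 5 (rule 102): 00000101110010
Gen 6 (rule 158): 00001101101111
Gen 7 (rule 102): 00010110110001
Gen 8 (rule 158): 00110100101011
Gen 9 (rule 102): 01011101111101
Gen 10 (rule 158): 11011001111001
Gen 11 (rule 102): 01101010001011
Gen 12 (rule 158): 11001011011010
Gen 13 (rule 102): 01011101101110

Answer: 2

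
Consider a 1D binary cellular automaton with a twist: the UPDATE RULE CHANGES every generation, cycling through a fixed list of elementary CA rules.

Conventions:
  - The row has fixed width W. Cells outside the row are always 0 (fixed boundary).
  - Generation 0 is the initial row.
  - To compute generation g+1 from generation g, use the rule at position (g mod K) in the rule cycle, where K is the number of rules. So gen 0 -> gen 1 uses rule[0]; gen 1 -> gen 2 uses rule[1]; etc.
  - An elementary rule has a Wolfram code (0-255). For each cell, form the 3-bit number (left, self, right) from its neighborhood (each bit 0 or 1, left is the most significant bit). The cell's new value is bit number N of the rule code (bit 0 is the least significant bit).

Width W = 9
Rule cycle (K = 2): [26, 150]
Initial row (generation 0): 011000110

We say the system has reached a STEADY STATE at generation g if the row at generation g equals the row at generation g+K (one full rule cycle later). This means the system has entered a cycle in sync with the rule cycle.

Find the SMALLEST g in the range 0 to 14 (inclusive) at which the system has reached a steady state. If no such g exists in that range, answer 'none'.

Gen 0: 011000110
Gen 1 (rule 26): 110101101
Gen 2 (rule 150): 000100001
Gen 3 (rule 26): 001010010
Gen 4 (rule 150): 011011111
Gen 5 (rule 26): 110010000
Gen 6 (rule 150): 001111000
Gen 7 (rule 26): 011000100
Gen 8 (rule 150): 100101110
Gen 9 (rule 26): 011001001
Gen 10 (rule 150): 100111111
Gen 11 (rule 26): 011100000
Gen 12 (rule 150): 101010000
Gen 13 (rule 26): 000001000
Gen 14 (rule 150): 000011100
Gen 15 (rule 26): 000110010
Gen 16 (rule 150): 001001111

Answer: none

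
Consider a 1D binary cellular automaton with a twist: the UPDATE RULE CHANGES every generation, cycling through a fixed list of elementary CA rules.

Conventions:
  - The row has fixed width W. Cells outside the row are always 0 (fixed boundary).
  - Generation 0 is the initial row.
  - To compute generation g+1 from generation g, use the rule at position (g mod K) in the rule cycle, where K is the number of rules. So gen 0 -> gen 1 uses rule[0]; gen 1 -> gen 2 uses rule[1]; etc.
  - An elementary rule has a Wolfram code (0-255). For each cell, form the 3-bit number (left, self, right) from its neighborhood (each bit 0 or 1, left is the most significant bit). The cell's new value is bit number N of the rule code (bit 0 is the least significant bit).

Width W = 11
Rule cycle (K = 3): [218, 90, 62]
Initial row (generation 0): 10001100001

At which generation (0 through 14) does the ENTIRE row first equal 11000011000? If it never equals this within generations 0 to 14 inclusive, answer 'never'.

Answer: never

Derivation:
Gen 0: 10001100001
Gen 1 (rule 218): 01011110010
Gen 2 (rule 90): 10010011101
Gen 3 (rule 62): 11111110011
Gen 4 (rule 218): 11111111111
Gen 5 (rule 90): 10000000001
Gen 6 (rule 62): 11000000011
Gen 7 (rule 218): 11100000111
Gen 8 (rule 90): 10110001101
Gen 9 (rule 62): 11101011011
Gen 10 (rule 218): 11100011011
Gen 11 (rule 90): 10110111011
Gen 12 (rule 62): 11101100110
Gen 13 (rule 218): 11101111111
Gen 14 (rule 90): 10101000001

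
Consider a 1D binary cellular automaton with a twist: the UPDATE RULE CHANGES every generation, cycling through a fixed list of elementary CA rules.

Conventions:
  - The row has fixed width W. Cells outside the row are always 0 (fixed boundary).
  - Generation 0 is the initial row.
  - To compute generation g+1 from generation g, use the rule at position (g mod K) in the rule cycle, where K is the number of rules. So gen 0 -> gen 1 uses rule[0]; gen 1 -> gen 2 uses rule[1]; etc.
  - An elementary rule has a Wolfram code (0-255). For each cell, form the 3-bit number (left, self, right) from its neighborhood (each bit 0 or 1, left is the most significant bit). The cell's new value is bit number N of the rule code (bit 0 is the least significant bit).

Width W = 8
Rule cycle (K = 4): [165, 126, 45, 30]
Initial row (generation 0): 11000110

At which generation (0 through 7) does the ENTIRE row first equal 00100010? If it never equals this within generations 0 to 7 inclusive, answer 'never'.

Answer: never

Derivation:
Gen 0: 11000110
Gen 1 (rule 165): 00010000
Gen 2 (rule 126): 00111000
Gen 3 (rule 45): 10100011
Gen 4 (rule 30): 10110110
Gen 5 (rule 165): 11001000
Gen 6 (rule 126): 11111100
Gen 7 (rule 45): 10000001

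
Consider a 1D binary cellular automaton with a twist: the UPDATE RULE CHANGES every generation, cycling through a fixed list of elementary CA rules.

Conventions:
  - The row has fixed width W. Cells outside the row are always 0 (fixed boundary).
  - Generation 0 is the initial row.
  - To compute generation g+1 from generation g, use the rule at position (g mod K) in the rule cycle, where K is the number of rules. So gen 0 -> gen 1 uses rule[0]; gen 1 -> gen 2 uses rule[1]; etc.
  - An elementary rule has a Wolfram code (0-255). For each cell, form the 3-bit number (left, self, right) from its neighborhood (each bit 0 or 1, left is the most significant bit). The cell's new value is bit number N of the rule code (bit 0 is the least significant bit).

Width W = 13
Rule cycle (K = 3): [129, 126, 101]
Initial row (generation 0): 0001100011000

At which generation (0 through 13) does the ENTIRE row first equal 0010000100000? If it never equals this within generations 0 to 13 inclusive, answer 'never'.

Gen 0: 0001100011000
Gen 1 (rule 129): 1100001000011
Gen 2 (rule 126): 1110011100111
Gen 3 (rule 101): 0010000100001
Gen 4 (rule 129): 1000110001100
Gen 5 (rule 126): 1101111011110
Gen 6 (rule 101): 0110001100010
Gen 7 (rule 129): 0000100001000
Gen 8 (rule 126): 0001110011100
Gen 9 (rule 101): 1100010000101
Gen 10 (rule 129): 0001000110000
Gen 11 (rule 126): 0011101111000
Gen 12 (rule 101): 1000110001011
Gen 13 (rule 129): 0010000100000

Answer: 13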